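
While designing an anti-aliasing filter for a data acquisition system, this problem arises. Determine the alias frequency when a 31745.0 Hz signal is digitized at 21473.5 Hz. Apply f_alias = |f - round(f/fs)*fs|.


Compute the nearest integer multiple of fs to the signal:
n = round(31745.0 / 21473.5) = 1
f_alias = |31745.0 - 1 * 21473.5|
        = |31745.0 - 21473.5|
        = 10271.5 Hz

10271.5


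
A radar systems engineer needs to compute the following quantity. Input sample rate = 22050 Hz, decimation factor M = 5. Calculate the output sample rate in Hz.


Decimation reduces the sample rate:
fs_out = fs_in / M
       = 22050 / 5
       = 4410.0 Hz

4410.0 Hz


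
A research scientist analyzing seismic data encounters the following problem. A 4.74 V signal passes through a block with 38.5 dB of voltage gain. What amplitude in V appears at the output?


Output voltage from dB gain:
V_out = V_in * 10^(gain_dB / 20)
      = 4.74 * 10^(38.5 / 20)
      = 4.74 * 84.139514
      = 398.8213 V

398.8213 V


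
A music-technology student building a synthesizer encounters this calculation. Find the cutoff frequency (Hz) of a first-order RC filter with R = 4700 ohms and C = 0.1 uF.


Cutoff frequency of a first-order RC filter:
fc = 1 / (2 * pi * R * C)
C = 0.1 uF = 1e-07 F
fc = 1 / (2 * pi * 4700 * 1e-07)
   = 1 / 0.0029530970943744
   = 338.627538 Hz

338.627538 Hz


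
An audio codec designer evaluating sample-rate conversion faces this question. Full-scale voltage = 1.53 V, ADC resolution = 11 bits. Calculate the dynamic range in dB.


Dynamic range from full-scale to LSB:
V_min = V_max / 2^bits = 1.53 / 2^11
DR = 20 * log10(V_max / V_min)
   = 20 * log10(2^11)
   = 20 * 11 * log10(2)
   = 66.23 dB

66.23 dB


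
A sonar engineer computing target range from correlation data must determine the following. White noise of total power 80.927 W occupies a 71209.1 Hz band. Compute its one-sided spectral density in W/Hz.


Power spectral density:
PSD = P / BW
    = 80.927 / 71209.1
    = 0.00113647 W/Hz

0.00113647 W/Hz


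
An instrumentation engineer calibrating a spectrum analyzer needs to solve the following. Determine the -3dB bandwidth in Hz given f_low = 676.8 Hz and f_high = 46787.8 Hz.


Bandwidth is the difference of -3dB frequencies:
BW = f_high - f_low
   = 46787.8 - 676.8
   = 46111.0 Hz

46111.0 Hz


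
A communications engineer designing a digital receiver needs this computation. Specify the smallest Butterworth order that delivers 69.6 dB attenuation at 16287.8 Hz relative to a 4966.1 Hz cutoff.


Butterworth filter order formula:
n = log10(10^(A/10) - 1) / (2 * log10(f_stop/f_pass))
10^(69.6/10) - 1 = 9120107.3936
f_stop/f_pass = 16287.8 / 4966.1 = 3.2798
n = 6.7462 -> ceil = 7

7


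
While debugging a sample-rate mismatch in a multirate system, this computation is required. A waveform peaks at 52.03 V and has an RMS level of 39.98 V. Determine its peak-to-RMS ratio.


Crest factor is the ratio of peak to RMS:
CF = V_peak / V_rms
   = 52.03 / 39.98
   = 1.3014

1.3014


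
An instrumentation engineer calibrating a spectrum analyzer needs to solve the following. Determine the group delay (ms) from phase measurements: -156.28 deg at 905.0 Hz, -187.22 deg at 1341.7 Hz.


Group delay from phase difference:
tau = -d(phi)/d(omega)
d(phi) = -30.94 deg = -0.540005 rad
d(omega) = 2*pi*(1341.7 - 905.0) = 2743.867 rad/s
tau = -(-0.540005) / 2743.867
    = 0.1968 ms

0.1968 ms


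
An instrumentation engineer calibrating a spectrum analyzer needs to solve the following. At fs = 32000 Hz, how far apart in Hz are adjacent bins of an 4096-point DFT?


DFT frequency resolution:
df = fs / N
   = 32000 / 4096
   = 7.8125 Hz

7.8125 Hz


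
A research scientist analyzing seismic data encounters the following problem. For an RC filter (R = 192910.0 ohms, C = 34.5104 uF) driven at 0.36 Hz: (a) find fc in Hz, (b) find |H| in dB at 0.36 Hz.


Step 1 — cutoff frequency:
fc = 1 / (2*pi*R*C)
C = 34.5104 uF = 3.45104e-05 F
fc = 1 / (2*pi*192910.0*3.45104e-05)
   = 0.0239065 Hz

Step 2 — magnitude at f = 0.36 Hz:
|H(f)| = 1 / sqrt(1 + (f/fc)^2)
f/fc = 0.36 / 0.0239065 = 15.058666
|H| = 1 / sqrt(1 + 226.763422) = 0.066261
|H|_dB = 20*log10(0.066261) = -23.57 dB

fc = 0.0239065 Hz; |H(0.36 Hz)| = -23.57 dB


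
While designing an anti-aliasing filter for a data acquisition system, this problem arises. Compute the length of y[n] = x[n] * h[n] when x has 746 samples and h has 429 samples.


Linear convolution output length:
L = N + M - 1
  = 746 + 429 - 1
  = 1174 samples

1174


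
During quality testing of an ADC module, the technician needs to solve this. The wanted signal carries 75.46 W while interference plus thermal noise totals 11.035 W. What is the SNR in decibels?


SNR in decibels:
SNR = 10 * log10(Ps / Pn)
    = 10 * log10(75.46 / 11.035)
    = 10 * log10(6.8382)
    = 10 * 0.8349
    = 8.35 dB

8.35 dB


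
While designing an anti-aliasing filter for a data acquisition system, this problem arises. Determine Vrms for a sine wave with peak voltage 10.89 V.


RMS voltage for a sinusoidal waveform:
V_rms = V_peak / sqrt(2)
      = 10.89 / 1.414214
      = 7.7 V

7.7 V


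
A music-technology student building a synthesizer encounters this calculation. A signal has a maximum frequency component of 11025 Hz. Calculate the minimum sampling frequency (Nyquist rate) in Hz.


The Nyquist rate is twice the maximum frequency component.
fs_min = 2 * fmax
      = 2 * 11025
      = 22050 Hz

22050


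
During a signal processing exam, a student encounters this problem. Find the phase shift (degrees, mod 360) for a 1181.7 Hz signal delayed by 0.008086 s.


Phase shift from frequency and time delay:
phi = 360 * f * t_delay
    = 360 * 1181.7 * 0.008086
    = 3439.88 degrees
    mod 360 = 199.88 degrees

199.88 degrees


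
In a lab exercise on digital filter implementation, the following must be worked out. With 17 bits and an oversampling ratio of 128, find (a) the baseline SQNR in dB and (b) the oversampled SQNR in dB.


Step 1 — baseline SQNR at Nyquist:
SQNR_base = 6.02*N + 1.76
          = 6.02*17 + 1.76
          = 104.1 dB

Step 2 — oversampling processing gain:
G = 10*log10(OSR) = 10*log10(128) = 21.07 dB

Step 3 — total:
SQNR_total = 104.1 + 21.07 = 125.17 dB

Base SQNR = 104.1 dB; oversampled SQNR = 125.17 dB


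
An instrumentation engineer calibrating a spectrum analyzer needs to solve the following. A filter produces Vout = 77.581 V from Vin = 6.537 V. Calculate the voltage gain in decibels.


Voltage gain in dB:
G = 20 * log10(Vout / Vin)
  = 20 * log10(77.581 / 6.537)
  = 20 * log10(11.867982)
  = 20 * 1.074377
  = 21.49 dB

21.49 dB


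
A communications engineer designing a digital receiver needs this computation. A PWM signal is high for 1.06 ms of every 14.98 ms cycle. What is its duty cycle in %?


Duty cycle as a percentage:
DC = (t_on / T) * 100
   = (1.06 / 14.98) * 100
   = 0.070761 * 100
   = 7.08 %

7.08 %


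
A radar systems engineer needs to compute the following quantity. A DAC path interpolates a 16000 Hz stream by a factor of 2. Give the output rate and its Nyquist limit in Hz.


Step 1 — output sample rate after interpolation by L:
fs_out = L * fs_in = 2 * 16000 = 32000 Hz

Step 2 — Nyquist frequency of the output stream:
f_Nyq = fs_out / 2 = 32000 / 2 = 16000.0 Hz

fs_out = 32000 Hz; f_Nyquist = 16000.0 Hz


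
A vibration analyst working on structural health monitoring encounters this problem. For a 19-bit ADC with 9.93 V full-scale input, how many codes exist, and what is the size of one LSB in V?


Step 1 — number of quantization levels:
L = 2^N = 2^19 = 524288

Step 2 — LSB step size:
delta = Vfs / L
      = 9.93 / 524288
      = 1.894e-05 V

Levels = 524288; step size = 1.894e-05 V


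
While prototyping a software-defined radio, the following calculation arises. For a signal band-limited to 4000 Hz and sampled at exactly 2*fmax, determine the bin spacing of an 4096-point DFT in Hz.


Step 1 — Nyquist sampling rate:
fs = 2 * fmax = 2 * 4000 = 8000 Hz

Step 2 — DFT bin spacing:
df = fs / N = 8000 / 4096 = 1.9531 Hz

1.9531 Hz


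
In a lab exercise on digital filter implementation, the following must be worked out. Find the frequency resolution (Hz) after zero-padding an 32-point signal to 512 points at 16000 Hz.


Frequency resolution after zero-padding:
N_padded = 32 * 16 = 512
df = fs / N_padded
   = 16000 / 512
   = 31.25 Hz

31.25 Hz


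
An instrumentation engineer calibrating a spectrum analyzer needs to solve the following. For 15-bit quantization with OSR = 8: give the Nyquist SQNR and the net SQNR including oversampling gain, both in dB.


Step 1 — baseline SQNR at Nyquist:
SQNR_base = 6.02*N + 1.76
          = 6.02*15 + 1.76
          = 92.06 dB

Step 2 — oversampling processing gain:
G = 10*log10(OSR) = 10*log10(8) = 9.03 dB

Step 3 — total:
SQNR_total = 92.06 + 9.03 = 101.09 dB

Base SQNR = 92.06 dB; oversampled SQNR = 101.09 dB


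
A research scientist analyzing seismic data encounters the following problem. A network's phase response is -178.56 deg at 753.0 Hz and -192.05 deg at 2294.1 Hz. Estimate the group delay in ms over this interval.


Group delay from phase difference:
tau = -d(phi)/d(omega)
d(phi) = -13.49 deg = -0.235445 rad
d(omega) = 2*pi*(2294.1 - 753.0) = 9683.0169 rad/s
tau = -(-0.235445) / 9683.0169
    = 0.0243 ms

0.0243 ms


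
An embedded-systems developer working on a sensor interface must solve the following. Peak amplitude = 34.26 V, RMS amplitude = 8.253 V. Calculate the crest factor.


Crest factor is the ratio of peak to RMS:
CF = V_peak / V_rms
   = 34.26 / 8.253
   = 4.1512

4.1512


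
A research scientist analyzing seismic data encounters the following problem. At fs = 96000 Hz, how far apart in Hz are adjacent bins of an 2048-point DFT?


DFT frequency resolution:
df = fs / N
   = 96000 / 2048
   = 46.875 Hz

46.875 Hz


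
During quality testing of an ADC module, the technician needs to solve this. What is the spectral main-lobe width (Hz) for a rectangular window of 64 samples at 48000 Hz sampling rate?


Main lobe width for a rectangular window:
Width = 2 * fs / N
      = 2 * 48000 / 64
      = 96000 / 64
      = 1500.0 Hz

1500.0 Hz


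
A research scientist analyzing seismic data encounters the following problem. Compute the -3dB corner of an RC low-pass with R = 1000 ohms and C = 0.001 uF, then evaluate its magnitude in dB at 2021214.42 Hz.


Step 1 — cutoff frequency:
fc = 1 / (2*pi*R*C)
C = 0.001 uF = 1e-09 F
fc = 1 / (2*pi*1000*1e-09)
   = 159154.943 Hz

Step 2 — magnitude at f = 2021214.42 Hz:
|H(f)| = 1 / sqrt(1 + (f/fc)^2)
f/fc = 2021214.42 / 159154.943 = 12.699665
|H| = 1 / sqrt(1 + 161.281491) = 0.0784992
|H|_dB = 20*log10(0.0784992) = -22.1 dB

fc = 159154.943 Hz; |H(2021214.42 Hz)| = -22.1 dB


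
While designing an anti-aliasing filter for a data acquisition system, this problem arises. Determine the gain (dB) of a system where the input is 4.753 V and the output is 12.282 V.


Voltage gain in dB:
G = 20 * log10(Vout / Vin)
  = 20 * log10(12.282 / 4.753)
  = 20 * log10(2.584052)
  = 20 * 0.412301
  = 8.25 dB

8.25 dB


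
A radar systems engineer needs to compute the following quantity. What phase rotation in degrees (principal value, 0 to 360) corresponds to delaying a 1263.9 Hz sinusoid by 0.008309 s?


Phase shift from frequency and time delay:
phi = 360 * f * t_delay
    = 360 * 1263.9 * 0.008309
    = 3780.63 degrees
    mod 360 = 180.63 degrees

180.63 degrees


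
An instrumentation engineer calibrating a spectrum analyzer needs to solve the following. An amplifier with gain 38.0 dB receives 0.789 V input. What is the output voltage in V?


Output voltage from dB gain:
V_out = V_in * 10^(gain_dB / 20)
      = 0.789 * 10^(38.0 / 20)
      = 0.789 * 79.432823
      = 62.6725 V

62.6725 V


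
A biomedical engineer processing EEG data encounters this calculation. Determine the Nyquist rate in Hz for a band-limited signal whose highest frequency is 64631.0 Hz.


The Nyquist rate is twice the maximum frequency component.
fs_min = 2 * fmax
      = 2 * 64631.0
      = 129262.0 Hz

129262.0


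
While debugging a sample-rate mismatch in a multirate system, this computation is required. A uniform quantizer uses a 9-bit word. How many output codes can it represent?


Number of quantization levels = 2^N
= 2^9
= 512

512


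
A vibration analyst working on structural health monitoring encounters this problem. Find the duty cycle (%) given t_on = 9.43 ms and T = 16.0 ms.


Duty cycle as a percentage:
DC = (t_on / T) * 100
   = (9.43 / 16.0) * 100
   = 0.589375 * 100
   = 58.94 %

58.94 %


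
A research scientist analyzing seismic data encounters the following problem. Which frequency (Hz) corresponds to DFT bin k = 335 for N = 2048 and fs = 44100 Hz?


Frequency of DFT bin k:
f_k = k * fs / N
    = 335 * 44100 / 2048
    = 14773500 / 2048
    = 7213.623 Hz

7213.623 Hz


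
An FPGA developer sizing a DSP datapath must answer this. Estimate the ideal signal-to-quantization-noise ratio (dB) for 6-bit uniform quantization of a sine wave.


Theoretical SNR for a full-scale sinusoid:
SNR = 6.02 * N + 1.76
    = 6.02 * 6 + 1.76
    = 36.12 + 1.76
    = 37.88 dB

37.88 dB


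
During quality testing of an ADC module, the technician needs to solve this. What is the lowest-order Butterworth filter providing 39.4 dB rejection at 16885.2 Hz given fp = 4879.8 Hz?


Butterworth filter order formula:
n = log10(10^(A/10) - 1) / (2 * log10(f_stop/f_pass))
10^(39.4/10) - 1 = 8708.6359
f_stop/f_pass = 16885.2 / 4879.8 = 3.4602
n = 3.6542 -> ceil = 4

4


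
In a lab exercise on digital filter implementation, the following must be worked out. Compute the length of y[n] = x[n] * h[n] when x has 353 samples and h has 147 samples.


Linear convolution output length:
L = N + M - 1
  = 353 + 147 - 1
  = 499 samples

499


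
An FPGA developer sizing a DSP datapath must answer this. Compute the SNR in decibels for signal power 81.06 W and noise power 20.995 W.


SNR in decibels:
SNR = 10 * log10(Ps / Pn)
    = 10 * log10(81.06 / 20.995)
    = 10 * log10(3.8609)
    = 10 * 0.5867
    = 5.87 dB

5.87 dB


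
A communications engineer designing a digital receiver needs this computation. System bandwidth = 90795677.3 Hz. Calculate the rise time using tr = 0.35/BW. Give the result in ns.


Rise time from bandwidth relationship:
tr = 0.35 / BW
   = 0.35 / 90795677.3
   = 3.854809066e-09 s
   = 3.8548 ns

3.8548 ns


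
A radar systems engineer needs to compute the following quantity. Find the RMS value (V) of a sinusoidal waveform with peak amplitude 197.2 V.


RMS voltage for a sinusoidal waveform:
V_rms = V_peak / sqrt(2)
      = 197.2 / 1.414214
      = 139.441 V

139.441 V


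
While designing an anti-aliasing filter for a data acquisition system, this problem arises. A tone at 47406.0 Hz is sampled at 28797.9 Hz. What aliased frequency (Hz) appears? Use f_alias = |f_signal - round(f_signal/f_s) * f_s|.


Compute the nearest integer multiple of fs to the signal:
n = round(47406.0 / 28797.9) = 2
f_alias = |47406.0 - 2 * 28797.9|
        = |47406.0 - 57595.8|
        = 10189.8 Hz

10189.8


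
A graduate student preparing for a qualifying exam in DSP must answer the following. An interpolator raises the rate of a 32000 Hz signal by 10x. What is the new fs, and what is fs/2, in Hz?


Step 1 — output sample rate after interpolation by L:
fs_out = L * fs_in = 10 * 32000 = 320000 Hz

Step 2 — Nyquist frequency of the output stream:
f_Nyq = fs_out / 2 = 320000 / 2 = 160000.0 Hz

fs_out = 320000 Hz; f_Nyquist = 160000.0 Hz


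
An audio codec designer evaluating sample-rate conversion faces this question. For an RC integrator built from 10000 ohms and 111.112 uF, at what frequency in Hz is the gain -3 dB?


Cutoff frequency of a first-order RC filter:
fc = 1 / (2 * pi * R * C)
C = 111.112 uF = 0.000111112 F
fc = 1 / (2 * pi * 10000 * 0.000111112)
   = 1 / 6.9813728585134
   = 0.143238 Hz

0.143238 Hz


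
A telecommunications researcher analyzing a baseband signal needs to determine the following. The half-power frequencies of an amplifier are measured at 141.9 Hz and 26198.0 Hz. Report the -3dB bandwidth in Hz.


Bandwidth is the difference of -3dB frequencies:
BW = f_high - f_low
   = 26198.0 - 141.9
   = 26056.1 Hz

26056.1 Hz


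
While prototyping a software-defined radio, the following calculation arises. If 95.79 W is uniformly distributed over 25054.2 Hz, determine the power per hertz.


Power spectral density:
PSD = P / BW
    = 95.79 / 25054.2
    = 0.00382331 W/Hz

0.00382331 W/Hz


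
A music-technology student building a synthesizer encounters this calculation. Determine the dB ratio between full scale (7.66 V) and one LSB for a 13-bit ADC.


Dynamic range from full-scale to LSB:
V_min = V_max / 2^bits = 7.66 / 2^13
DR = 20 * log10(V_max / V_min)
   = 20 * log10(2^13)
   = 20 * 13 * log10(2)
   = 78.27 dB

78.27 dB


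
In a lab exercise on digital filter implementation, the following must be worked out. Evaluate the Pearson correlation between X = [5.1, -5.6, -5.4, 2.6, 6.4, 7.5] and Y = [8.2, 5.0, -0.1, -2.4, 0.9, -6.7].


Pearson correlation coefficient (population):
r = cov(X,Y) / (std(X) * std(Y))
Mean X = 1.7667, Mean Y = 0.8167
Cov(X,Y) = -7.504444
Std(X) = 5.350597, Std(Y) = 4.825425
r = -0.2907

-0.2907


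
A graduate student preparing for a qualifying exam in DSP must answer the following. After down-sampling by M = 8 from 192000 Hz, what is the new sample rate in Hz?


Decimation reduces the sample rate:
fs_out = fs_in / M
       = 192000 / 8
       = 24000.0 Hz

24000.0 Hz


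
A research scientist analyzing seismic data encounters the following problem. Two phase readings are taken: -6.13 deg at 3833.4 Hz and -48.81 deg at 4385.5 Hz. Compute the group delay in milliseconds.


Group delay from phase difference:
tau = -d(phi)/d(omega)
d(phi) = -42.68 deg = -0.744907 rad
d(omega) = 2*pi*(4385.5 - 3833.4) = 3468.9466 rad/s
tau = -(-0.744907) / 3468.9466
    = 0.2147 ms

0.2147 ms


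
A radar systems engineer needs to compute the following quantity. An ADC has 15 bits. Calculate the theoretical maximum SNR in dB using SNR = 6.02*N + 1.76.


Theoretical SNR for a full-scale sinusoid:
SNR = 6.02 * N + 1.76
    = 6.02 * 15 + 1.76
    = 90.3 + 1.76
    = 92.06 dB

92.06 dB


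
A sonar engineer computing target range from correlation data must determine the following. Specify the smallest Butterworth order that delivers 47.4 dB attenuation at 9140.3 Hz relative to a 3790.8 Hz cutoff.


Butterworth filter order formula:
n = log10(10^(A/10) - 1) / (2 * log10(f_stop/f_pass))
10^(47.4/10) - 1 = 54953.0874
f_stop/f_pass = 9140.3 / 3790.8 = 2.4112
n = 6.2005 -> ceil = 7

7


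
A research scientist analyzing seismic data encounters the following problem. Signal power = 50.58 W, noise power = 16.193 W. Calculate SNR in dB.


SNR in decibels:
SNR = 10 * log10(Ps / Pn)
    = 10 * log10(50.58 / 16.193)
    = 10 * log10(3.1236)
    = 10 * 0.4947
    = 4.95 dB

4.95 dB


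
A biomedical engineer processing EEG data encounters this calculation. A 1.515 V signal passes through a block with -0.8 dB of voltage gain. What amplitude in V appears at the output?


Output voltage from dB gain:
V_out = V_in * 10^(gain_dB / 20)
      = 1.515 * 10^(-0.8 / 20)
      = 1.515 * 0.912011
      = 1.3817 V

1.3817 V


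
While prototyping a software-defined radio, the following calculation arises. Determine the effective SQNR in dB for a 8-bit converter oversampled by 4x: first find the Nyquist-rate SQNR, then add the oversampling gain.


Step 1 — baseline SQNR at Nyquist:
SQNR_base = 6.02*N + 1.76
          = 6.02*8 + 1.76
          = 49.92 dB

Step 2 — oversampling processing gain:
G = 10*log10(OSR) = 10*log10(4) = 6.02 dB

Step 3 — total:
SQNR_total = 49.92 + 6.02 = 55.94 dB

Base SQNR = 49.92 dB; oversampled SQNR = 55.94 dB


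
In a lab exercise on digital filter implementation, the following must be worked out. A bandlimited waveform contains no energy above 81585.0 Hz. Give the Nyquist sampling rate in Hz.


The Nyquist rate is twice the maximum frequency component.
fs_min = 2 * fmax
      = 2 * 81585.0
      = 163170.0 Hz

163170.0


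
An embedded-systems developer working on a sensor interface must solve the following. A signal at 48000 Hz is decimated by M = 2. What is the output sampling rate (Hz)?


Decimation reduces the sample rate:
fs_out = fs_in / M
       = 48000 / 2
       = 24000.0 Hz

24000.0 Hz


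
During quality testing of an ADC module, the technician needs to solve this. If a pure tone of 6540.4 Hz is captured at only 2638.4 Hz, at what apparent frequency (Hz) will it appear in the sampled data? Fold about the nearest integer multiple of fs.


Compute the nearest integer multiple of fs to the signal:
n = round(6540.4 / 2638.4) = 2
f_alias = |6540.4 - 2 * 2638.4|
        = |6540.4 - 5276.8|
        = 1263.6 Hz

1263.6


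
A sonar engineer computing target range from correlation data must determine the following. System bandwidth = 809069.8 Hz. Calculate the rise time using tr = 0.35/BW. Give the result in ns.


Rise time from bandwidth relationship:
tr = 0.35 / BW
   = 0.35 / 809069.8
   = 4.32595556e-07 s
   = 432.5956 ns

432.5956 ns


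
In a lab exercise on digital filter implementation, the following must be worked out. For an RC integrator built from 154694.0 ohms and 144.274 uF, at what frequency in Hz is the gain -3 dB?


Cutoff frequency of a first-order RC filter:
fc = 1 / (2 * pi * R * C)
C = 144.274 uF = 0.000144274 F
fc = 1 / (2 * pi * 154694.0 * 0.000144274)
   = 1 / 140.23015385148
   = 0.007131 Hz

0.007131 Hz


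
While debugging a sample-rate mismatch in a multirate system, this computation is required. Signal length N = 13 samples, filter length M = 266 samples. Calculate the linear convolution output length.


Linear convolution output length:
L = N + M - 1
  = 13 + 266 - 1
  = 278 samples

278


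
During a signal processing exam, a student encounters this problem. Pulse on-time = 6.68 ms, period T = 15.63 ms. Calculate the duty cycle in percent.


Duty cycle as a percentage:
DC = (t_on / T) * 100
   = (6.68 / 15.63) * 100
   = 0.427383 * 100
   = 42.74 %

42.74 %


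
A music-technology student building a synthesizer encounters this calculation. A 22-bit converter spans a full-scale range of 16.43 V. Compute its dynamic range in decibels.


Dynamic range from full-scale to LSB:
V_min = V_max / 2^bits = 16.43 / 2^22
DR = 20 * log10(V_max / V_min)
   = 20 * log10(2^22)
   = 20 * 22 * log10(2)
   = 132.45 dB

132.45 dB


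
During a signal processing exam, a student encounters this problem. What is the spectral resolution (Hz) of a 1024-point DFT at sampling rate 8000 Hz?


DFT frequency resolution:
df = fs / N
   = 8000 / 1024
   = 7.8125 Hz

7.8125 Hz


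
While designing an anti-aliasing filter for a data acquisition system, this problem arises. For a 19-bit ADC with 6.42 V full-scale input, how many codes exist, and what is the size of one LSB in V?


Step 1 — number of quantization levels:
L = 2^N = 2^19 = 524288

Step 2 — LSB step size:
delta = Vfs / L
      = 6.42 / 524288
      = 1.225e-05 V

Levels = 524288; step size = 1.225e-05 V


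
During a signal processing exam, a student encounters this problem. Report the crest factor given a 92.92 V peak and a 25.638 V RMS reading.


Crest factor is the ratio of peak to RMS:
CF = V_peak / V_rms
   = 92.92 / 25.638
   = 3.6243

3.6243


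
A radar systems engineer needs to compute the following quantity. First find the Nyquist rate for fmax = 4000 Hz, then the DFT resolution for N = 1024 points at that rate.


Step 1 — Nyquist sampling rate:
fs = 2 * fmax = 2 * 4000 = 8000 Hz

Step 2 — DFT bin spacing:
df = fs / N = 8000 / 1024 = 7.8125 Hz

7.8125 Hz


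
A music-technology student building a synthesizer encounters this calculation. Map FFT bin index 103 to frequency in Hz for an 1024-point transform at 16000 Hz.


Frequency of DFT bin k:
f_k = k * fs / N
    = 103 * 16000 / 1024
    = 1648000 / 1024
    = 1609.375 Hz

1609.375 Hz


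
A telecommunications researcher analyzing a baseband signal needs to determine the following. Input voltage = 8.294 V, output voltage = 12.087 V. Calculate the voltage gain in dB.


Voltage gain in dB:
G = 20 * log10(Vout / Vin)
  = 20 * log10(12.087 / 8.294)
  = 20 * log10(1.457319)
  = 20 * 0.163554
  = 3.27 dB

3.27 dB


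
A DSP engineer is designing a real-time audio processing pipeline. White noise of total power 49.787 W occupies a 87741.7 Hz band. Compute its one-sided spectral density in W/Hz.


Power spectral density:
PSD = P / BW
    = 49.787 / 87741.7
    = 0.00056743 W/Hz

0.00056743 W/Hz


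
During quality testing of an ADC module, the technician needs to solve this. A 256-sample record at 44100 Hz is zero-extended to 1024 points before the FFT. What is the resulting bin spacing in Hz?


Frequency resolution after zero-padding:
N_padded = 256 * 4 = 1024
df = fs / N_padded
   = 44100 / 1024
   = 43.0664 Hz

43.0664 Hz


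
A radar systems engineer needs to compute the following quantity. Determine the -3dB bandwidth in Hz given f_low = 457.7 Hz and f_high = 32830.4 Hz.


Bandwidth is the difference of -3dB frequencies:
BW = f_high - f_low
   = 32830.4 - 457.7
   = 32372.7 Hz

32372.7 Hz


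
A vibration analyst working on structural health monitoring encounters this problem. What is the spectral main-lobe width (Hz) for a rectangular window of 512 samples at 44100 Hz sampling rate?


Main lobe width for a rectangular window:
Width = 2 * fs / N
      = 2 * 44100 / 512
      = 88200 / 512
      = 172.266 Hz

172.266 Hz


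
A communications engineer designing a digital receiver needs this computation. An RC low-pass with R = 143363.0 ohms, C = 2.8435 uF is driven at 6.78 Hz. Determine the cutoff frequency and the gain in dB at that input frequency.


Step 1 — cutoff frequency:
fc = 1 / (2*pi*R*C)
C = 2.8435 uF = 2.8435e-06 F
fc = 1 / (2*pi*143363.0*2.8435e-06)
   = 0.390418 Hz

Step 2 — magnitude at f = 6.78 Hz:
|H(f)| = 1 / sqrt(1 + (f/fc)^2)
f/fc = 6.78 / 0.390418 = 17.366003
|H| = 1 / sqrt(1 + 301.57806) = 0.0574885
|H|_dB = 20*log10(0.0574885) = -24.81 dB

fc = 0.390418 Hz; |H(6.78 Hz)| = -24.81 dB


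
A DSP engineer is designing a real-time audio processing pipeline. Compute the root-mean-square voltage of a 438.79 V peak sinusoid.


RMS voltage for a sinusoidal waveform:
V_rms = V_peak / sqrt(2)
      = 438.79 / 1.414214
      = 310.271 V

310.271 V


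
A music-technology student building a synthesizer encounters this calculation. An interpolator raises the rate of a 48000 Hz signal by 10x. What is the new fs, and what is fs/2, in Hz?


Step 1 — output sample rate after interpolation by L:
fs_out = L * fs_in = 10 * 48000 = 480000 Hz

Step 2 — Nyquist frequency of the output stream:
f_Nyq = fs_out / 2 = 480000 / 2 = 240000.0 Hz

fs_out = 480000 Hz; f_Nyquist = 240000.0 Hz


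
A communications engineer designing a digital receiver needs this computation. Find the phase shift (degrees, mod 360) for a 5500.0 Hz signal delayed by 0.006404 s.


Phase shift from frequency and time delay:
phi = 360 * f * t_delay
    = 360 * 5500.0 * 0.006404
    = 12679.92 degrees
    mod 360 = 79.92 degrees

79.92 degrees


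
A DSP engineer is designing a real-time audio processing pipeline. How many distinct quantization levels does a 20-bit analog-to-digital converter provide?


Number of quantization levels = 2^N
= 2^20
= 1048576

1048576


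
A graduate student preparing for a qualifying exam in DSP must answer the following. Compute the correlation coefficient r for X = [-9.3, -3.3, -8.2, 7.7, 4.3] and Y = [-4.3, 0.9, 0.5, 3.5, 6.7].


Pearson correlation coefficient (population):
r = cov(X,Y) / (std(X) * std(Y))
Mean X = -1.76, Mean Y = 1.46
Cov(X,Y) = 20.3056
Std(X) = 6.736646, Std(Y) = 3.634061
r = 0.8294

0.8294


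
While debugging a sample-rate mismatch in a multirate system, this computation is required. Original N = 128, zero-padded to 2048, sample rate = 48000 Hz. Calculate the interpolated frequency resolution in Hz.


Frequency resolution after zero-padding:
N_padded = 128 * 16 = 2048
df = fs / N_padded
   = 48000 / 2048
   = 23.4375 Hz

23.4375 Hz


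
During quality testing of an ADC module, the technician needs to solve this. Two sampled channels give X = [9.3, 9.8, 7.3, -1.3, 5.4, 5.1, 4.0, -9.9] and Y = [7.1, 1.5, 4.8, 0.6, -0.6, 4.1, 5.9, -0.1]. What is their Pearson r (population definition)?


Pearson correlation coefficient (population):
r = cov(X,Y) / (std(X) * std(Y))
Mean X = 3.7125, Mean Y = 2.9125
Cov(X,Y) = 8.843594
Std(X) = 6.087166, Std(Y) = 2.742917
r = 0.5297

0.5297


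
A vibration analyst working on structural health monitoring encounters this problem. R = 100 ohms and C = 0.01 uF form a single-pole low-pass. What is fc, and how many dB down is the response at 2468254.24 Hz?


Step 1 — cutoff frequency:
fc = 1 / (2*pi*R*C)
C = 0.01 uF = 1e-08 F
fc = 1 / (2*pi*100*1e-08)
   = 159154.943 Hz

Step 2 — magnitude at f = 2468254.24 Hz:
|H(f)| = 1 / sqrt(1 + (f/fc)^2)
f/fc = 2468254.24 / 159154.943 = 15.508499
|H| = 1 / sqrt(1 + 240.513541) = 0.0643471
|H|_dB = 20*log10(0.0643471) = -23.83 dB

fc = 159154.943 Hz; |H(2468254.24 Hz)| = -23.83 dB


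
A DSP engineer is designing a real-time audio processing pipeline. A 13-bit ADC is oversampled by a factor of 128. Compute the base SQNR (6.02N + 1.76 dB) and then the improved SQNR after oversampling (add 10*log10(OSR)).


Step 1 — baseline SQNR at Nyquist:
SQNR_base = 6.02*N + 1.76
          = 6.02*13 + 1.76
          = 80.02 dB

Step 2 — oversampling processing gain:
G = 10*log10(OSR) = 10*log10(128) = 21.07 dB

Step 3 — total:
SQNR_total = 80.02 + 21.07 = 101.09 dB

Base SQNR = 80.02 dB; oversampled SQNR = 101.09 dB


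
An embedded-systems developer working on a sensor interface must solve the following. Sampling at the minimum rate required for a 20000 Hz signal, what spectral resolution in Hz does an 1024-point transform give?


Step 1 — Nyquist sampling rate:
fs = 2 * fmax = 2 * 20000 = 40000 Hz

Step 2 — DFT bin spacing:
df = fs / N = 40000 / 1024 = 39.0625 Hz

39.0625 Hz


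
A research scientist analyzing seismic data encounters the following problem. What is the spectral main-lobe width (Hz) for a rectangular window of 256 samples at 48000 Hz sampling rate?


Main lobe width for a rectangular window:
Width = 2 * fs / N
      = 2 * 48000 / 256
      = 96000 / 256
      = 375.0 Hz

375.0 Hz


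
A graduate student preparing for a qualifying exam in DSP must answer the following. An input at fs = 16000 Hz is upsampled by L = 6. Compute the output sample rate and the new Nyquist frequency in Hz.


Step 1 — output sample rate after interpolation by L:
fs_out = L * fs_in = 6 * 16000 = 96000 Hz

Step 2 — Nyquist frequency of the output stream:
f_Nyq = fs_out / 2 = 96000 / 2 = 48000.0 Hz

fs_out = 96000 Hz; f_Nyquist = 48000.0 Hz


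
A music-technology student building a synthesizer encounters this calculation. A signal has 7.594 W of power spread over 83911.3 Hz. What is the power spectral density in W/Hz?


Power spectral density:
PSD = P / BW
    = 7.594 / 83911.3
    = 9.05e-05 W/Hz

9.05e-05 W/Hz


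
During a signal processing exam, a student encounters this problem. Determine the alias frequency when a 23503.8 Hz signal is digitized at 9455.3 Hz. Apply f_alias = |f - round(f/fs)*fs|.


Compute the nearest integer multiple of fs to the signal:
n = round(23503.8 / 9455.3) = 2
f_alias = |23503.8 - 2 * 9455.3|
        = |23503.8 - 18910.6|
        = 4593.2 Hz

4593.2


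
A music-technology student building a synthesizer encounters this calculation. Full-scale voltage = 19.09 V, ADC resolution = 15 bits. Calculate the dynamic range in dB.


Dynamic range from full-scale to LSB:
V_min = V_max / 2^bits = 19.09 / 2^15
DR = 20 * log10(V_max / V_min)
   = 20 * log10(2^15)
   = 20 * 15 * log10(2)
   = 90.31 dB

90.31 dB


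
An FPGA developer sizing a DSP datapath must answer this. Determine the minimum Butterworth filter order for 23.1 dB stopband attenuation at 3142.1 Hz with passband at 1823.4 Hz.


Butterworth filter order formula:
n = log10(10^(A/10) - 1) / (2 * log10(f_stop/f_pass))
10^(23.1/10) - 1 = 203.1738
f_stop/f_pass = 3142.1 / 1823.4 = 1.7232
n = 4.8826 -> ceil = 5

5


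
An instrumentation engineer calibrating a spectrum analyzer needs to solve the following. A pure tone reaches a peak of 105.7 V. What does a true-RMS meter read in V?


RMS voltage for a sinusoidal waveform:
V_rms = V_peak / sqrt(2)
      = 105.7 / 1.414214
      = 74.741 V

74.741 V


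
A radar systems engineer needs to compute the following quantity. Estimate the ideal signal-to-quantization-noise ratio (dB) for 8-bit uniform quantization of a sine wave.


Theoretical SNR for a full-scale sinusoid:
SNR = 6.02 * N + 1.76
    = 6.02 * 8 + 1.76
    = 48.16 + 1.76
    = 49.92 dB

49.92 dB


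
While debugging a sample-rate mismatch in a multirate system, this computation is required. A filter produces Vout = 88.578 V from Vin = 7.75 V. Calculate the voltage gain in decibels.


Voltage gain in dB:
G = 20 * log10(Vout / Vin)
  = 20 * log10(88.578 / 7.75)
  = 20 * log10(11.429419)
  = 20 * 1.058024
  = 21.16 dB

21.16 dB


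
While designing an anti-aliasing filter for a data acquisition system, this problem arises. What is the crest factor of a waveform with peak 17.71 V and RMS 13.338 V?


Crest factor is the ratio of peak to RMS:
CF = V_peak / V_rms
   = 17.71 / 13.338
   = 1.3278

1.3278


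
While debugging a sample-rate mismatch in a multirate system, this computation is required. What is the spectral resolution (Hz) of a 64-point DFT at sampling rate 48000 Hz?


DFT frequency resolution:
df = fs / N
   = 48000 / 64
   = 750.0 Hz

750.0 Hz


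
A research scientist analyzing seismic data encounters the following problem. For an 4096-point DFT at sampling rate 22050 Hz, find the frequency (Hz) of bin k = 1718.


Frequency of DFT bin k:
f_k = k * fs / N
    = 1718 * 22050 / 4096
    = 37881900 / 4096
    = 9248.511 Hz

9248.511 Hz


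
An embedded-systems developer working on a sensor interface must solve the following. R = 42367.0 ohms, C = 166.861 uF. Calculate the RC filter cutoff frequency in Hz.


Cutoff frequency of a first-order RC filter:
fc = 1 / (2 * pi * R * C)
C = 166.861 uF = 0.000166861 F
fc = 1 / (2 * pi * 42367.0 * 0.000166861)
   = 1 / 44.418350128894
   = 0.022513 Hz

0.022513 Hz


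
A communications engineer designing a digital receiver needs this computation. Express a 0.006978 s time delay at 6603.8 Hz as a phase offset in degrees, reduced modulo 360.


Phase shift from frequency and time delay:
phi = 360 * f * t_delay
    = 360 * 6603.8 * 0.006978
    = 16589.27 degrees
    mod 360 = 29.27 degrees

29.27 degrees


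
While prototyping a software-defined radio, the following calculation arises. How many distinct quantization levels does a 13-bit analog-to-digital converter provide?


Number of quantization levels = 2^N
= 2^13
= 8192

8192


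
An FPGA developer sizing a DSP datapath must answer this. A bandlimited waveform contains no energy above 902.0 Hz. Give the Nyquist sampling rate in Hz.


The Nyquist rate is twice the maximum frequency component.
fs_min = 2 * fmax
      = 2 * 902.0
      = 1804.0 Hz

1804.0


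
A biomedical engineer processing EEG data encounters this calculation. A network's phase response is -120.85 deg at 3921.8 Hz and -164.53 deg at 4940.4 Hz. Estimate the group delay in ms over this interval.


Group delay from phase difference:
tau = -d(phi)/d(omega)
d(phi) = -43.68 deg = -0.76236 rad
d(omega) = 2*pi*(4940.4 - 3921.8) = 6400.0526 rad/s
tau = -(-0.76236) / 6400.0526
    = 0.1191 ms

0.1191 ms


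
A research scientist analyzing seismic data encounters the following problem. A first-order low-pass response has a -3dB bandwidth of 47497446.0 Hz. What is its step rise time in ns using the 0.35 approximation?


Rise time from bandwidth relationship:
tr = 0.35 / BW
   = 0.35 / 47497446.0
   = 7.368817262e-09 s
   = 7.3688 ns

7.3688 ns


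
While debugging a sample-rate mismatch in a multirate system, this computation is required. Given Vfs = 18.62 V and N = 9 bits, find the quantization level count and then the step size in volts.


Step 1 — number of quantization levels:
L = 2^N = 2^9 = 512

Step 2 — LSB step size:
delta = Vfs / L
      = 18.62 / 512
      = 0.03636719 V

Levels = 512; step size = 0.03636719 V


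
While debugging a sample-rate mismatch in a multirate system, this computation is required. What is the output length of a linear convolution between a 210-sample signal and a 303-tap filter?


Linear convolution output length:
L = N + M - 1
  = 210 + 303 - 1
  = 512 samples

512


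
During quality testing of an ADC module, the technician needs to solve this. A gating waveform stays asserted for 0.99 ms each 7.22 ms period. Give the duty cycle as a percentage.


Duty cycle as a percentage:
DC = (t_on / T) * 100
   = (0.99 / 7.22) * 100
   = 0.137119 * 100
   = 13.71 %

13.71 %


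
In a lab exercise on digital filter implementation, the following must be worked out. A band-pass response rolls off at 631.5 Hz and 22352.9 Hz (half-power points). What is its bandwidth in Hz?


Bandwidth is the difference of -3dB frequencies:
BW = f_high - f_low
   = 22352.9 - 631.5
   = 21721.4 Hz

21721.4 Hz


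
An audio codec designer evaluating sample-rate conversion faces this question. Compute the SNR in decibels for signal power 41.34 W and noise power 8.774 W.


SNR in decibels:
SNR = 10 * log10(Ps / Pn)
    = 10 * log10(41.34 / 8.774)
    = 10 * log10(4.7116)
    = 10 * 0.6732
    = 6.73 dB

6.73 dB


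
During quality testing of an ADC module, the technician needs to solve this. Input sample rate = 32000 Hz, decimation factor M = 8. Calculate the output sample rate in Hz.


Decimation reduces the sample rate:
fs_out = fs_in / M
       = 32000 / 8
       = 4000.0 Hz

4000.0 Hz


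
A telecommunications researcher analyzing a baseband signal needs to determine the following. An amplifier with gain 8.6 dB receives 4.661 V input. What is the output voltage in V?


Output voltage from dB gain:
V_out = V_in * 10^(gain_dB / 20)
      = 4.661 * 10^(8.6 / 20)
      = 4.661 * 2.691535
      = 12.5452 V

12.5452 V


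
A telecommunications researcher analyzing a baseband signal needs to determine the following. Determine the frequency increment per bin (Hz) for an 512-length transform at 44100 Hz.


DFT frequency resolution:
df = fs / N
   = 44100 / 512
   = 86.1328 Hz

86.1328 Hz


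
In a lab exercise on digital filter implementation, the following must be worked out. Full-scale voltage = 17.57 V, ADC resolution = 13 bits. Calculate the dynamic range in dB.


Dynamic range from full-scale to LSB:
V_min = V_max / 2^bits = 17.57 / 2^13
DR = 20 * log10(V_max / V_min)
   = 20 * log10(2^13)
   = 20 * 13 * log10(2)
   = 78.27 dB

78.27 dB


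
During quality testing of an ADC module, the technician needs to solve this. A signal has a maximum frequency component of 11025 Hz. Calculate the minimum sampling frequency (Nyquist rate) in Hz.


The Nyquist rate is twice the maximum frequency component.
fs_min = 2 * fmax
      = 2 * 11025
      = 22050 Hz

22050


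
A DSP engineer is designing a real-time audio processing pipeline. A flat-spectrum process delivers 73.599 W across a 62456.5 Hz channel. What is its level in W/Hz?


Power spectral density:
PSD = P / BW
    = 73.599 / 62456.5
    = 0.0011784 W/Hz

0.0011784 W/Hz
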